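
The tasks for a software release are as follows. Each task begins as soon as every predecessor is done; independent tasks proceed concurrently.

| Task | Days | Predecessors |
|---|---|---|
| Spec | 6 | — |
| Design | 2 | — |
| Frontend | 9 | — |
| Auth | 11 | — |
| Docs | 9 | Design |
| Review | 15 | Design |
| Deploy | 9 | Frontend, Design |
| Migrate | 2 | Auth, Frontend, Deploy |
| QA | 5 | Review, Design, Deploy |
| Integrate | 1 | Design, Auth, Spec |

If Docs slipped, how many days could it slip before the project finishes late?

The longest chain is Frontend→Deploy→QA = 9+9+5 = 23; overall finish 23 days.
Docs finishes as early as 11 and must finish by 23.
Float = 23 − 11 = 12.

12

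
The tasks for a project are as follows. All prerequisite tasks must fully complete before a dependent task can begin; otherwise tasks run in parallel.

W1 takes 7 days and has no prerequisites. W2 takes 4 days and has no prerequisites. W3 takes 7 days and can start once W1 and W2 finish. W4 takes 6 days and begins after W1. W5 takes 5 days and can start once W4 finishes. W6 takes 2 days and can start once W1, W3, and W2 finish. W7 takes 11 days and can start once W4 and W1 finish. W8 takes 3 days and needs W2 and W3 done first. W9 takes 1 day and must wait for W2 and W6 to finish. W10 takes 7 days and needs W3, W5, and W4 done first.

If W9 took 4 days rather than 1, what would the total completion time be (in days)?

Actual critical path: W1→W4→W5→W10 = 7+6+5+7 = 25 ⇒ 25 days.
W9 has 8 days of float (longest path through it is 17).
That remains the longest chain; total 25 days.

25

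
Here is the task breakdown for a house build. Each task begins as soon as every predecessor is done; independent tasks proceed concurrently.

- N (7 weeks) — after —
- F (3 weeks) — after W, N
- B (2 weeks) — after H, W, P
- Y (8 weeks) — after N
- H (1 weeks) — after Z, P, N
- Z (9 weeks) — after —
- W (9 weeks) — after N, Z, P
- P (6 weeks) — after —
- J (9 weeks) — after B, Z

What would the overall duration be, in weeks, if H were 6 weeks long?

Critical path before the change: Z→W→B→J = 9+9+2+9 = 29 giving 29 weeks.
The longest path through H is only 21 weeks, so H has float 8.
That remains the longest chain; total 29 weeks.

29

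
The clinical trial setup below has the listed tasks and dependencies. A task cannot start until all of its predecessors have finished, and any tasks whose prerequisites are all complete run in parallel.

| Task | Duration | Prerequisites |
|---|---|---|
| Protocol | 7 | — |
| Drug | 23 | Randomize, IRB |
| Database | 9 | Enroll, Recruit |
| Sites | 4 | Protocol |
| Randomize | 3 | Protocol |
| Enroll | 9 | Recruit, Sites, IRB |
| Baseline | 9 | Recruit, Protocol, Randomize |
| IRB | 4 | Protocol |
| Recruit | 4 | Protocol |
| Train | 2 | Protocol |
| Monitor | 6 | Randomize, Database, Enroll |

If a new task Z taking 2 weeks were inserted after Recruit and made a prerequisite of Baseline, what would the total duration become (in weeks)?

Originally the schedule takes 35 weeks.
With Z inserted, Baseline now waits for max(Recruit, Protocol, Randomize, Z).
New critical path: Protocol→IRB→Enroll→Database→Monitor = 7+4+9+9+6 = 35 ⇒ 35 weeks.

35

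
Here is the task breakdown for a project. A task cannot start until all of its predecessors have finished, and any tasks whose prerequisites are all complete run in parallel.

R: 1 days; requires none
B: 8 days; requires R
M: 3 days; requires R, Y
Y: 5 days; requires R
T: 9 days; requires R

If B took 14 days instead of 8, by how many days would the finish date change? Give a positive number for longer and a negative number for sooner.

5

As given, the longest chain is R→T = 1+9 = 10, so the finish is 10 days.
B has 1 day of float (longest path through it is 9).
The binding chain switches to R→B = 1+14 = 15; finish 15 days.
Change in finish: 15 − 10 = +5 days.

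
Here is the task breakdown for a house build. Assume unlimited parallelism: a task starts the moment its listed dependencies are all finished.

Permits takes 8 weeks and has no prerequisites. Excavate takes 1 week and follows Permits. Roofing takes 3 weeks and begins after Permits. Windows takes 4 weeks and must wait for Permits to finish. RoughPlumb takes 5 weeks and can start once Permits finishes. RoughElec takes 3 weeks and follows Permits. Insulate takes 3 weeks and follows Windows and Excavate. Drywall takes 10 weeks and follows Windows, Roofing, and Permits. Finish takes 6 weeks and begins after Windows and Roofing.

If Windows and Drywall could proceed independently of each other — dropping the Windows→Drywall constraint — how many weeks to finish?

21

Before: longest chain Permits→Windows→Drywall = 8+4+10 = 22, finish 22.
Without Windows→Drywall, Drywall's earliest start moves from 12 to 11.
The longest chain is now Permits→Roofing→Drywall = 8+3+10 = 21, so the job takes 21 weeks.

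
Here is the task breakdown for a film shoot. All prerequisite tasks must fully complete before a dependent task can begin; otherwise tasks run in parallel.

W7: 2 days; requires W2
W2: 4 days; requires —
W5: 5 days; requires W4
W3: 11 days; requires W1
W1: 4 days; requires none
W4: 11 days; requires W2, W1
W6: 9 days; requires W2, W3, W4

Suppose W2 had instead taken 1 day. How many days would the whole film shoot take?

Critical path before the change: W2→W4→W6 = 4+11+9 = 24 giving 24 days.
W2 is on the critical path; changing it to 1 makes that path 21 days.
Now W1→W3→W6 = 4+11+9 = 24 is longest, so the finish becomes 24 days.

24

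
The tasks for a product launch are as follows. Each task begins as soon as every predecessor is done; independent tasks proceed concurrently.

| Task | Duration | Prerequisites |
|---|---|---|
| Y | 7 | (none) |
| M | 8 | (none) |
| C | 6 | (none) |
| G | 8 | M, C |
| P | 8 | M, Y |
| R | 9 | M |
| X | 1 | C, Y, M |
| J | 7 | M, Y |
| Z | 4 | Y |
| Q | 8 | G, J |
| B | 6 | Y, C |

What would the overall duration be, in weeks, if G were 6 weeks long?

23

The binding path is M→G→Q = 8+8+8 = 24; finish at 24 weeks.
G is on the critical path; changing it to 6 makes that path 22 weeks.
New critical path: M→J→Q = 8+7+8 = 23 ⇒ 23 weeks.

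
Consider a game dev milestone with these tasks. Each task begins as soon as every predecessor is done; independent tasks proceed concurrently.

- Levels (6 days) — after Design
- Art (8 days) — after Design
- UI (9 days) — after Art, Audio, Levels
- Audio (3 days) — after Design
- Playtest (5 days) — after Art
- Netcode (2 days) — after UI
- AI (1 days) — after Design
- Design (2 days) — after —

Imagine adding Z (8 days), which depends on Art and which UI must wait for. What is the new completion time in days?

Originally the job takes 21 days.
With Z inserted, UI now waits for max(Art, Audio, Levels, Z).
New critical path: Design→Art→Z→UI→Netcode = 2+8+8+9+2 = 29 ⇒ 29 days.

29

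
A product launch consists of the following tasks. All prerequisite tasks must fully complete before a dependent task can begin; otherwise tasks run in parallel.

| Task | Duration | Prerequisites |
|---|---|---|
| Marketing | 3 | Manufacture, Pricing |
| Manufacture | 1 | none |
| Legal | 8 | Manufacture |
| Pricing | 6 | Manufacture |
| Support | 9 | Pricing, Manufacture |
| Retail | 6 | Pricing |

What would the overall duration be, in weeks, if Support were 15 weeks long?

Baseline: Manufacture→Pricing→Support = 1+6+9 = 16 → 16 weeks.
Support is on the critical path; changing it to 15 makes that path 22 weeks.
The critical path is still Manufacture→Pricing→Support; finish is now 22 weeks.

22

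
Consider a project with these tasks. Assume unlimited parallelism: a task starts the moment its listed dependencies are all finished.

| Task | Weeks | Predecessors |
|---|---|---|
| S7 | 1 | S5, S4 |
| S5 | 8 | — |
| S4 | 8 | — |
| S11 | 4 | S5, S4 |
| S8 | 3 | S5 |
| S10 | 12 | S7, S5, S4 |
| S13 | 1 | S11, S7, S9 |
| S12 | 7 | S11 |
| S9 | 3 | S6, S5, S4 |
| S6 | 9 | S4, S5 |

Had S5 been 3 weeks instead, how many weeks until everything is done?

21

Actual critical path: S5→S6→S9→S13 = 8+9+3+1 = 21 ⇒ 21 weeks.
S5 is on the critical path; changing it to 3 makes that path 16 weeks.
New critical path: S4→S6→S9→S13 = 8+9+3+1 = 21 ⇒ 21 weeks.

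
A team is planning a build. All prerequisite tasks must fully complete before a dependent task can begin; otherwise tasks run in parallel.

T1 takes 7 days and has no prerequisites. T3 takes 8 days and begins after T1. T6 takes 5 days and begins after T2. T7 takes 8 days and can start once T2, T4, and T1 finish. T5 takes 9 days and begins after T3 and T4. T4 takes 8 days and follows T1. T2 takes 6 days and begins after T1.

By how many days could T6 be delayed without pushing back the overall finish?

6

Critical path: T1→T3→T5 = 7+8+9 = 24, so the finish is 24 days.
Longest path through T6: 18 days (earliest finish 18, latest finish 24).
So T6 can slip 24 − 18 = 6 days.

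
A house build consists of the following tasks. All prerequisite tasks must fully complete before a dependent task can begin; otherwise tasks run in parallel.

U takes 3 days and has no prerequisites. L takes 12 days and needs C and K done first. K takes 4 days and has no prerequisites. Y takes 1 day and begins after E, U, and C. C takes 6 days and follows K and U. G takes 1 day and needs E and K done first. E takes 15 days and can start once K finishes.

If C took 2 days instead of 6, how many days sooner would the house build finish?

Critical path before the change: K→C→L = 4+6+12 = 22 giving 22 days.
C is on the critical path; changing it to 2 makes that path 18 days.
The binding chain switches to K→E→Y = 4+15+1 = 20; finish 20 days.
Change in finish: 20 − 22 = -2 days.

2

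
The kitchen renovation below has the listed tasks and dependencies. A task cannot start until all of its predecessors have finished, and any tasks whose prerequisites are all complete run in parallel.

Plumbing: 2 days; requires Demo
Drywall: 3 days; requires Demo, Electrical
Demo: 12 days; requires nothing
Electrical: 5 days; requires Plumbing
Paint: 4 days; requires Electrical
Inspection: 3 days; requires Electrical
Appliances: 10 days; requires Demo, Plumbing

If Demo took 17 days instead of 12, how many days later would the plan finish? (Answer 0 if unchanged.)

The binding path is Demo→Plumbing→Appliances = 12+2+10 = 24; finish at 24 days.
Demo lies on that path, so at 17 days the path becomes 29 days.
The critical path is still Demo→Plumbing→Appliances; finish is now 29 days.
Change in finish: 29 − 24 = +5 days.

5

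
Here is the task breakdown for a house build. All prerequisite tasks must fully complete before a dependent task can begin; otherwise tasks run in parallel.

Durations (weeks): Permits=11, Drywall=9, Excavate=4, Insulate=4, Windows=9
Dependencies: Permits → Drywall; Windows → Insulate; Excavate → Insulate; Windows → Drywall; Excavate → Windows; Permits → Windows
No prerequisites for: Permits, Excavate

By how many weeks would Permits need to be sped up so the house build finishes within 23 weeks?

6

Current finish: 29 weeks; target: 23.
Permits is on every critical path, so each week cut from Permits cuts the finish by one (this holds down to a finish of 22).
Need 29 − 23 = 6 weeks off Permits → Permits becomes 5 weeks, finish becomes 23.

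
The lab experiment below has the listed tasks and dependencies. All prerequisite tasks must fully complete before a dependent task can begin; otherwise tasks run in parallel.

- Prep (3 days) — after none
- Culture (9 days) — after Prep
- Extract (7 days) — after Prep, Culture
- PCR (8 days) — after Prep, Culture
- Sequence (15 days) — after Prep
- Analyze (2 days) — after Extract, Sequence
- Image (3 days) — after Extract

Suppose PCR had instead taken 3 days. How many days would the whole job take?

As given, the longest chain is Prep→Culture→Extract→Image = 3+9+7+3 = 22, so the finish is 22 days.
PCR has 2 days of float (longest path through it is 20).
That remains the longest chain; total 22 days.

22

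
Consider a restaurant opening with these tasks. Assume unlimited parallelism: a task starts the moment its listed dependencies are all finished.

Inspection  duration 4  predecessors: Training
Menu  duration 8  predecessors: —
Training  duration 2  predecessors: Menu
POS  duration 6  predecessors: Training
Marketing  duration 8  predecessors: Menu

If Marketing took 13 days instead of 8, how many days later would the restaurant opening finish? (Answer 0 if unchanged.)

Actual critical path: Menu→Marketing = 8+8 = 16 ⇒ 16 days.
Since Marketing is critical, the +5 change carries straight to that chain (now 21 days).
No other chain overtakes it, so the finish is 21 days.
Change in finish: 21 − 16 = +5 days.

5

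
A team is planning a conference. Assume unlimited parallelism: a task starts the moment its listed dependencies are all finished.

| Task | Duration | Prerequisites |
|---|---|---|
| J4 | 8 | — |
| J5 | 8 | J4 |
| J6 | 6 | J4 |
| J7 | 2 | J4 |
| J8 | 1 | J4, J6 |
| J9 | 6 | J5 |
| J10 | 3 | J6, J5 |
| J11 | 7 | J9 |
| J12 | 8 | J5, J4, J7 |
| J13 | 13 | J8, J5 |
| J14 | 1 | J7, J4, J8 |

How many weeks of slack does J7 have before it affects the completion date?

Critical path: J4→J5→J9→J11 = 8+8+6+7 = 29, so the finish is 29 weeks.
J7 finishes as early as 10 and must finish by 21.
So J7 can slip 21 − 10 = 11 weeks.

11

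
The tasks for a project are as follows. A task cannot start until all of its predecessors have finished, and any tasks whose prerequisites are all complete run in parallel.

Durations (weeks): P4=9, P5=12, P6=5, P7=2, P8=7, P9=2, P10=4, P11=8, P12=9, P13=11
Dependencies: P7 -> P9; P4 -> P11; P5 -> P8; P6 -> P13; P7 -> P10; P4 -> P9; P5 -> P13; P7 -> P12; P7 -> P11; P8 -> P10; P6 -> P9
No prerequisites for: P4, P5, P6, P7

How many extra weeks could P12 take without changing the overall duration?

P5→P8→P10 = 12+7+4 = 23 sets the makespan at 23 weeks.
The longest chain containing P12 totals 11 weeks.
So P12 can slip 23 − 11 = 12 weeks.

12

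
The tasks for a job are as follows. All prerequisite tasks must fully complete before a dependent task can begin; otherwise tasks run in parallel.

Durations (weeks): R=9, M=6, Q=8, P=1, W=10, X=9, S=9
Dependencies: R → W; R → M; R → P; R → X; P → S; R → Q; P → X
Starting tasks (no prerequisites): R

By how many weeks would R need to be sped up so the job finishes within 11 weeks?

Current finish: 19 weeks; target: 11.
R is on every critical path, so each week cut from R cuts the finish by one (this holds down to a finish of 11).
Need 19 − 11 = 8 weeks off R → R becomes 1 week, finish becomes 11.

8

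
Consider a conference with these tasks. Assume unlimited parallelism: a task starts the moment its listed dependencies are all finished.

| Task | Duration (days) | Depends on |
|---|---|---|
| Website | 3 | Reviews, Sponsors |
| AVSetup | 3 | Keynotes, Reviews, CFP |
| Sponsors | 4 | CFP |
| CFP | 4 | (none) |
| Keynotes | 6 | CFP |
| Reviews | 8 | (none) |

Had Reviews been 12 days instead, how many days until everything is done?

As given, the longest chain is CFP→Keynotes→AVSetup = 4+6+3 = 13, so the finish is 13 days.
Reviews has 2 days of float (longest path through it is 11).
The binding chain switches to Reviews→Website = 12+3 = 15; finish 15 days.

15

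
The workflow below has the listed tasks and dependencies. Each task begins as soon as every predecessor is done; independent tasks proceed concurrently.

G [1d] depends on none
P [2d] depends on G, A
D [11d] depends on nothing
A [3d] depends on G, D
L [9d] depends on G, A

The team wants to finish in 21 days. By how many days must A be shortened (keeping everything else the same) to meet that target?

2

Current finish: 23 days; target: 21.
A is on every critical path, so each day cut from A cuts the finish by one (this holds down to a finish of 21).
Need 23 − 21 = 2 days off A → A becomes 1 day, finish becomes 21.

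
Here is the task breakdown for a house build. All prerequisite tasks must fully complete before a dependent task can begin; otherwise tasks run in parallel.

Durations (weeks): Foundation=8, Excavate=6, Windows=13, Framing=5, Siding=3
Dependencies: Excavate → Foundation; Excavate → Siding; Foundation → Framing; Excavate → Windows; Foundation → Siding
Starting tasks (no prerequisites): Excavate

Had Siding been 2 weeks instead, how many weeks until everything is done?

19

As given, the longest chain is Excavate→Foundation→Framing = 6+8+5 = 19, so the finish is 19 weeks.
The longest path through Siding is only 17 weeks, so Siding has float 2.
The critical path is still Excavate→Foundation→Framing; finish is now 19 weeks.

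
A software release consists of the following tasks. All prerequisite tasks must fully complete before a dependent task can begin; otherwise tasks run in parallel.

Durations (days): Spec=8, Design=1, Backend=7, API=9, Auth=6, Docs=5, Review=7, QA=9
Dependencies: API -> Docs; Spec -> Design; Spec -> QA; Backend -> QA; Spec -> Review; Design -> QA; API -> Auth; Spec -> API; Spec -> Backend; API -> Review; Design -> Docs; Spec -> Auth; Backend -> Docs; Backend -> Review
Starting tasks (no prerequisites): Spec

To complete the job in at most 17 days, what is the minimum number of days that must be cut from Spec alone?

7

Current finish: 24 days; target: 17.
Spec is on every critical path, so each day cut from Spec cuts the finish by one (this holds down to a finish of 17).
Need 24 − 17 = 7 days off Spec → Spec becomes 1 day, finish becomes 17.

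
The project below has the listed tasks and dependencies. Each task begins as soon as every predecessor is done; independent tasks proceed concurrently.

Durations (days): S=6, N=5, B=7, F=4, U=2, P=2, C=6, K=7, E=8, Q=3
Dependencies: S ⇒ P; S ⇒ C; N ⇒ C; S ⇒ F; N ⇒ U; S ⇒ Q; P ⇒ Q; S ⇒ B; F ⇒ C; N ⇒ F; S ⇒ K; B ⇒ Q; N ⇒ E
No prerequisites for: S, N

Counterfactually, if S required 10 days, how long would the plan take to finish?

The binding path is S→B→Q = 6+7+3 = 16; finish at 16 days.
Since S is critical, the +4 change carries straight to that chain (now 20 days).
The critical path is still S→B→Q; finish is now 20 days.

20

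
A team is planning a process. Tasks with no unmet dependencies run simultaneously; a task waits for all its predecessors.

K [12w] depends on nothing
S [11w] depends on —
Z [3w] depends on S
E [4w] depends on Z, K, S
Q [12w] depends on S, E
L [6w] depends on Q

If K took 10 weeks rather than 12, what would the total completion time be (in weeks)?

36

As given, the longest chain is S→Z→E→Q→L = 11+3+4+12+6 = 36, so the finish is 36 weeks.
K has 2 weeks of float (longest path through it is 34).
That remains the longest chain; total 36 weeks.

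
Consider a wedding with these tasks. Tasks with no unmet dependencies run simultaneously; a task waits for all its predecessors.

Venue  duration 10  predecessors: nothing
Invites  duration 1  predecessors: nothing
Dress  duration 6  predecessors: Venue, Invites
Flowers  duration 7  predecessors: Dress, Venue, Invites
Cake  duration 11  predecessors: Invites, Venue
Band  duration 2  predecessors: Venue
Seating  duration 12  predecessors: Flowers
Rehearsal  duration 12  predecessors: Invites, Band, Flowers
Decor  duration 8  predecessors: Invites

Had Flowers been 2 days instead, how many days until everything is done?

As given, the longest chain is Venue→Dress→Flowers→Seating = 10+6+7+12 = 35, so the finish is 35 days.
Flowers is on the critical path; changing it to 2 makes that path 30 days.
No other chain overtakes it, so the finish is 30 days.

30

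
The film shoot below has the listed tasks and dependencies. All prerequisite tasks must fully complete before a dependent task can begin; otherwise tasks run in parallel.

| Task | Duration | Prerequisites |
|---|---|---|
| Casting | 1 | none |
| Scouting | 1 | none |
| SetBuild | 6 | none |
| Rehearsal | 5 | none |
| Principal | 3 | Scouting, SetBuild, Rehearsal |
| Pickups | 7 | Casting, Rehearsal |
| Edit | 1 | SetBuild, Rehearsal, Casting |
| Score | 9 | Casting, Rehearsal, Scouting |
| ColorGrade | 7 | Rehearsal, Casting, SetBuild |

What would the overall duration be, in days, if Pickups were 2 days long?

Critical path before the change: Rehearsal→Score = 5+9 = 14 giving 14 days.
Pickups has 2 days of float (longest path through it is 12).
No other chain overtakes it, so the finish is 14 days.

14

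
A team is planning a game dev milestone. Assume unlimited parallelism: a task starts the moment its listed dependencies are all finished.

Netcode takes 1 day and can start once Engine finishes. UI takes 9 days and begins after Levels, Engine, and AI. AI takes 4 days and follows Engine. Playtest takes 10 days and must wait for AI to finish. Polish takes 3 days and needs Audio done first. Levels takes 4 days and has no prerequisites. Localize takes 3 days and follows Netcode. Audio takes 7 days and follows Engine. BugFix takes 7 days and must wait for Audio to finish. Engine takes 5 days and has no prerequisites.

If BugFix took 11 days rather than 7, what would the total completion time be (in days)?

Actual critical path: Engine→Audio→BugFix = 5+7+7 = 19 ⇒ 19 days.
Since BugFix is critical, the +4 change carries straight to that chain (now 23 days).
No other chain overtakes it, so the finish is 23 days.

23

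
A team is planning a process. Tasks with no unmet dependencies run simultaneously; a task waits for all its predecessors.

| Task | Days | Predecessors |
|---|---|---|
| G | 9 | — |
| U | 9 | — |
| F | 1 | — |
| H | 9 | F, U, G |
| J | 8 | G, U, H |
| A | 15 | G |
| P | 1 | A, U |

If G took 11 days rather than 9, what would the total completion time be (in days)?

Actual critical path: G→H→J = 9+9+8 = 26 ⇒ 26 days.
Since G is critical, the +2 change carries straight to that chain (now 28 days).
The critical path is still G→H→J; finish is now 28 days.

28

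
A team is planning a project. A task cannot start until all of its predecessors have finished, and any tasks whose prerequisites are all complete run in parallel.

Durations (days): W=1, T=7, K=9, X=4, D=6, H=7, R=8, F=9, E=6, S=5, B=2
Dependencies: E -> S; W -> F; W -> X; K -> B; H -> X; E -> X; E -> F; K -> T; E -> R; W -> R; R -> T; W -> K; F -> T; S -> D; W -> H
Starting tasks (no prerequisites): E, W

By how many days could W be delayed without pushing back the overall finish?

5

Critical path: E→F→T = 6+9+7 = 22, so the finish is 22 days.
The longest chain containing W totals 17 days.
Float = 22 − 17 = 5.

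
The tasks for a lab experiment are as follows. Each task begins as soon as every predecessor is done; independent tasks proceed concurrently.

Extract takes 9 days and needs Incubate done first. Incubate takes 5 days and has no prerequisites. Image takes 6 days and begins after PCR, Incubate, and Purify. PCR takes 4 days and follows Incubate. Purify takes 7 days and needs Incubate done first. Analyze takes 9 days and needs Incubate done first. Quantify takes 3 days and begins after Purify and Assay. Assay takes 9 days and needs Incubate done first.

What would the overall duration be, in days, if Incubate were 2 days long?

15

As given, the longest chain is Incubate→Purify→Image = 5+7+6 = 18, so the finish is 18 days.
Since Incubate is critical, the -3 change carries straight to that chain (now 15 days).
That remains the longest chain; total 15 days.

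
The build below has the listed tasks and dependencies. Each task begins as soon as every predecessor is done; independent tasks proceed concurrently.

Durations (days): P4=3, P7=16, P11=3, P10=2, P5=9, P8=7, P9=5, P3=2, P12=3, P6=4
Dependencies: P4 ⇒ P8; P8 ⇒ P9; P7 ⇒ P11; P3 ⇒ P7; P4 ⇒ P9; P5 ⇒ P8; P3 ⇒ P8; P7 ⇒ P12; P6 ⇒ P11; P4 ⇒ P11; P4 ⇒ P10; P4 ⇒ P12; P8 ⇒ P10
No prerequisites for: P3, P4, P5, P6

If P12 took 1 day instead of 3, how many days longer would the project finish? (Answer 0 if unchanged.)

0

As given, the longest chain is P3→P7→P12 = 2+16+3 = 21, so the finish is 21 days.
P12 is on the critical path; changing it to 1 makes that path 19 days.
The binding chain switches to P3→P7→P11 = 2+16+3 = 21; finish 21 days.
Change in finish: 21 − 21 = +0 days.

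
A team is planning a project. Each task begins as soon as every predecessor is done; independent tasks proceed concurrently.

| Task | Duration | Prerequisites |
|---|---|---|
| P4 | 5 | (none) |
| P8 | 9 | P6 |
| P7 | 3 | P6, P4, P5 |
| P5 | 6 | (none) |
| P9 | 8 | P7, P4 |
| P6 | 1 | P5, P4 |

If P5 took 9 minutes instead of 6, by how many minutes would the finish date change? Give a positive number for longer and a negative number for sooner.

3

Actual critical path: P5→P6→P7→P9 = 6+1+3+8 = 18 ⇒ 18 minutes.
Since P5 is critical, the +3 change carries straight to that chain (now 21 minutes).
The critical path is still P5→P6→P7→P9; finish is now 21 minutes.
Change in finish: 21 − 18 = +3 minutes.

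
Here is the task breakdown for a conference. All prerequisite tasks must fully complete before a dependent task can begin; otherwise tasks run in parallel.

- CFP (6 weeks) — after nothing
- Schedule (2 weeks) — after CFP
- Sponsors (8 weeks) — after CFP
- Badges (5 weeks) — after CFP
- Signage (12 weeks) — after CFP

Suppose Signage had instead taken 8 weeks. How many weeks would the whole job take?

As given, the longest chain is CFP→Signage = 6+12 = 18, so the finish is 18 weeks.
Signage lies on that path, so at 8 weeks the path becomes 14 weeks.
New critical path: CFP→Sponsors = 6+8 = 14 ⇒ 14 weeks.

14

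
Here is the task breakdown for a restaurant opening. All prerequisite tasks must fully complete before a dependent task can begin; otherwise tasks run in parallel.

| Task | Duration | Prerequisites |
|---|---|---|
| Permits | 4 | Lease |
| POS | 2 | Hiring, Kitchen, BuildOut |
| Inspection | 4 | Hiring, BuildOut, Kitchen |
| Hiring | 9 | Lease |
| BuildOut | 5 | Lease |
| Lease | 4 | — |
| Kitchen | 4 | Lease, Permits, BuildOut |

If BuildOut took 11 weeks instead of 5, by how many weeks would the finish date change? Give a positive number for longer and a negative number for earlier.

6

Baseline: Lease→BuildOut→Kitchen→Inspection = 4+5+4+4 = 17 → 17 weeks.
BuildOut is on the critical path; changing it to 11 makes that path 23 weeks.
That remains the longest chain; total 23 weeks.
Change in finish: 23 − 17 = +6 weeks.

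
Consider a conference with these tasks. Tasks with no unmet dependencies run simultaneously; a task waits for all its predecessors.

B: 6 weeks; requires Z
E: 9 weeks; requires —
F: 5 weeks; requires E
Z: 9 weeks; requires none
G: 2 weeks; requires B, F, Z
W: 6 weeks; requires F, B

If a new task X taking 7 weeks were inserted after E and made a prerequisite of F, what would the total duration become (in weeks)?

Originally the schedule takes 21 weeks.
With X inserted, F now waits for max(E, X).
New critical path: E→X→F→W = 9+7+5+6 = 27 ⇒ 27 weeks.

27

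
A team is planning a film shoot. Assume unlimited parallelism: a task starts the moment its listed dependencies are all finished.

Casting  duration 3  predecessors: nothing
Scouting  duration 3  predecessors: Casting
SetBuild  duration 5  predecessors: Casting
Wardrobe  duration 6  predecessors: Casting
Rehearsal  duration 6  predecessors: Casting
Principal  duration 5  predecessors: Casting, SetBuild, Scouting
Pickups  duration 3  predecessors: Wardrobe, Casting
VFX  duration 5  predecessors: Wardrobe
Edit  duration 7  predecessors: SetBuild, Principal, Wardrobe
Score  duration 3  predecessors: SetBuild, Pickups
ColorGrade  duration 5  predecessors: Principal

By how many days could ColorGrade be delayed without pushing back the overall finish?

2

Critical path: Casting→SetBuild→Principal→Edit = 3+5+5+7 = 20, so the finish is 20 days.
Longest path through ColorGrade: 18 days (earliest finish 18, latest finish 20).
Slack of ColorGrade = 15 − 13 = 2 days.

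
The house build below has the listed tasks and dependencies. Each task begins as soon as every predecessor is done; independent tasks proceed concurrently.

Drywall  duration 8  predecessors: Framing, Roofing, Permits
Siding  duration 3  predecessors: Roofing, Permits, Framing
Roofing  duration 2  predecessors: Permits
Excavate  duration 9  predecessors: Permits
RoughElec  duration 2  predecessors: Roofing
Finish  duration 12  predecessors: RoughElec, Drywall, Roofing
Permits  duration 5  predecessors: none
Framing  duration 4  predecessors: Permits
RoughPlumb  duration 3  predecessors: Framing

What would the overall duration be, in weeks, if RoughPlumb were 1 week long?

29

Critical path before the change: Permits→Framing→Drywall→Finish = 5+4+8+12 = 29 giving 29 weeks.
RoughPlumb is off the critical path — its longest chain is 12 weeks, giving 17 of slack.
The critical path is still Permits→Framing→Drywall→Finish; finish is now 29 weeks.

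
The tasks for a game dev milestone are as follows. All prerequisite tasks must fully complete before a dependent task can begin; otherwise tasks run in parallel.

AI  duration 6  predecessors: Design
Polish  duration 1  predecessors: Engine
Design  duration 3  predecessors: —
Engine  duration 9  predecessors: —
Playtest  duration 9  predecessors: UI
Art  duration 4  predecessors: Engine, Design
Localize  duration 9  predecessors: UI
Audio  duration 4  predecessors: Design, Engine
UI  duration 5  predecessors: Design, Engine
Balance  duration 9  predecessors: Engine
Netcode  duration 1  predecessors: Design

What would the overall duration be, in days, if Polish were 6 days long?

23

As given, the longest chain is Engine→UI→Playtest = 9+5+9 = 23, so the finish is 23 days.
The longest path through Polish is only 10 days, so Polish has float 13.
That remains the longest chain; total 23 days.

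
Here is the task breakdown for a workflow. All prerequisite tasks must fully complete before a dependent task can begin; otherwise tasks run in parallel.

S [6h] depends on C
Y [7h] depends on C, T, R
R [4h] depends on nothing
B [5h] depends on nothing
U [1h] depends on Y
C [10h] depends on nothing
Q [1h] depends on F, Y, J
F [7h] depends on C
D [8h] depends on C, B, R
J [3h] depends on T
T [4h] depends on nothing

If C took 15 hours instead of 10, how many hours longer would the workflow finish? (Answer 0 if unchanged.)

5

Critical path before the change: C→Y→U = 10+7+1 = 18 giving 18 hours.
C lies on that path, so at 15 hours the path becomes 23 hours.
No other chain overtakes it, so the finish is 23 hours.
Change in finish: 23 − 18 = +5 hours.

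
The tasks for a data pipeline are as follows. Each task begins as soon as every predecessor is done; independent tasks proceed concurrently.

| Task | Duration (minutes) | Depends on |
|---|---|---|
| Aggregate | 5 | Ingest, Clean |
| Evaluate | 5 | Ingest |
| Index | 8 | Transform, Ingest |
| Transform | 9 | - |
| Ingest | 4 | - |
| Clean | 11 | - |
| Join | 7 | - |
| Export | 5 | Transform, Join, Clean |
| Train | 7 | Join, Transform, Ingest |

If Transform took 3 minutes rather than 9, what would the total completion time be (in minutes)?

16

The binding path is Transform→Index = 9+8 = 17; finish at 17 minutes.
Transform lies on that path, so at 3 minutes the path becomes 11 minutes.
The binding chain switches to Clean→Aggregate = 11+5 = 16; finish 16 minutes.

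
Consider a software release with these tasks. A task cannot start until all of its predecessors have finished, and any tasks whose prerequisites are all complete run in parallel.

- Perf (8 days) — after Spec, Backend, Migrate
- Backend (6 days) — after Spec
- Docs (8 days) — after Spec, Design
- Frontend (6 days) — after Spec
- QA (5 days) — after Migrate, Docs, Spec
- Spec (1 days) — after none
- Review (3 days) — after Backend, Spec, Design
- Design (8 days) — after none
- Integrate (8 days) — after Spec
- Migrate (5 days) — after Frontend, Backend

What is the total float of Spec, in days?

Critical path: Design→Docs→QA = 8+8+5 = 21, so the finish is 21 days.
The longest chain containing Spec totals 20 days.
So Spec can slip 2 − 1 = 1 day.

1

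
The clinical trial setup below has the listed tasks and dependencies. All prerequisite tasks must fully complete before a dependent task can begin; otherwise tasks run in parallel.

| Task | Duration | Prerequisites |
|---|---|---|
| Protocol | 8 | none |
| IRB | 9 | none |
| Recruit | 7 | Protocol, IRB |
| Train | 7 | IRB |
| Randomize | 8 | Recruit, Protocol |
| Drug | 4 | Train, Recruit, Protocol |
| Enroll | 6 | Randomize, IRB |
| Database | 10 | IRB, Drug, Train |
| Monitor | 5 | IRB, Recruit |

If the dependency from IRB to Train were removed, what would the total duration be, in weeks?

With the dependency in place, IRB→Recruit→Randomize→Enroll = 9+7+8+6 = 30 sets the finish at 30 weeks.
Without IRB→Train, Train's earliest start moves from 9 to 0.
After: IRB→Recruit→Randomize→Enroll = 9+7+8+6 = 30 → 30 weeks.

30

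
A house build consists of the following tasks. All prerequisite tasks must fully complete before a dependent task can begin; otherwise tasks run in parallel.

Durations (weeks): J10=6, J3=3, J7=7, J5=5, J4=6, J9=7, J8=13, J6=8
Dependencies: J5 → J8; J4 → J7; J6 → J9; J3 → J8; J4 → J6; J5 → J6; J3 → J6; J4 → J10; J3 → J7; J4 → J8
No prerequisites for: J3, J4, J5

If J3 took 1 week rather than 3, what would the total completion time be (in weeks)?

21

Critical path before the change: J4→J6→J9 = 6+8+7 = 21 giving 21 weeks.
J3 is off the critical path — its longest chain is 18 weeks, giving 3 of slack.
The critical path is still J4→J6→J9; finish is now 21 weeks.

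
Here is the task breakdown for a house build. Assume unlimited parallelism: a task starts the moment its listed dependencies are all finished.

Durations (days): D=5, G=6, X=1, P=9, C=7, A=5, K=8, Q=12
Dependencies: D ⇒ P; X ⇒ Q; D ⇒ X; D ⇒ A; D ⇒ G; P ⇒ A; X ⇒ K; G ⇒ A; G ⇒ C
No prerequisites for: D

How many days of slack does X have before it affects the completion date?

Critical path: D→P→A = 5+9+5 = 19, so the finish is 19 days.
X finishes as early as 6 and must finish by 7.
So X can slip 7 − 6 = 1 day.

1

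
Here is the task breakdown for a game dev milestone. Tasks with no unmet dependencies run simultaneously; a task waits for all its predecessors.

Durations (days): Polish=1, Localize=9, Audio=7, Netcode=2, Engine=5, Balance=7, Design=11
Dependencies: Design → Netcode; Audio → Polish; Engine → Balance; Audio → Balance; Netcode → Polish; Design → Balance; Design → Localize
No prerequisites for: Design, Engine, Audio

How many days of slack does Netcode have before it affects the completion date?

6

The longest chain is Design→Localize = 11+9 = 20; overall finish 20 days.
The longest chain containing Netcode totals 14 days.
Float = 20 − 14 = 6.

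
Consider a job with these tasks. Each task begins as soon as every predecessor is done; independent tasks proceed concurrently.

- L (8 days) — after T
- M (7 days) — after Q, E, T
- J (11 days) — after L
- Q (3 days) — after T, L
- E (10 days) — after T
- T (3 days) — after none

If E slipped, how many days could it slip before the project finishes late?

2

Critical path: T→L→J = 3+8+11 = 22, so the finish is 22 days.
The longest chain containing E totals 20 days.
Float = 22 − 20 = 2.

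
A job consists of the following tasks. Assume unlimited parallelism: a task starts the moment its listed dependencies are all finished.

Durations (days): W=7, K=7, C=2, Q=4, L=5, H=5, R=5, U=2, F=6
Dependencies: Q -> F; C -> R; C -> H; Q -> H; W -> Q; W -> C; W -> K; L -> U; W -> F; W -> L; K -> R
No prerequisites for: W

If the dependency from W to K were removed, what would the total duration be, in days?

With the dependency in place, W→K→R = 7+7+5 = 19 sets the finish at 19 days.
Without W→K, K's earliest start moves from 7 to 0.
The longest chain is now W→Q→F = 7+4+6 = 17, so the job takes 17 days.

17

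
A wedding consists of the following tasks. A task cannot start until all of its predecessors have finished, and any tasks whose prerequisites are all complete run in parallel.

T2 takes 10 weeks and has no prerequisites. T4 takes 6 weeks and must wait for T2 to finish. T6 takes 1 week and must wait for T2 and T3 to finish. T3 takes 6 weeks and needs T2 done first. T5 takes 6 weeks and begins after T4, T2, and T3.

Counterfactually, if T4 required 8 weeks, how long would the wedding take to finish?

24

Critical path before the change: T2→T4→T5 = 10+6+6 = 22 giving 22 weeks.
T4 is on the critical path; changing it to 8 makes that path 24 weeks.
The critical path is still T2→T4→T5; finish is now 24 weeks.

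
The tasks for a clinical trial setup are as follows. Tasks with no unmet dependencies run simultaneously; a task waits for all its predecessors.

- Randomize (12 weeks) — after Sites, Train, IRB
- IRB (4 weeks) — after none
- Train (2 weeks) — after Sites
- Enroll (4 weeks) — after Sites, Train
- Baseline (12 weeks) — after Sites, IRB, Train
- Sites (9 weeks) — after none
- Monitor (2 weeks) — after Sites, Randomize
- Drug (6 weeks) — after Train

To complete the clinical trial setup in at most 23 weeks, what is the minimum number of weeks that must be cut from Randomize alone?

2

Current finish: 25 weeks; target: 23.
Randomize is on every critical path, so each week cut from Randomize cuts the finish by one (this holds down to a finish of 23).
Need 25 − 23 = 2 weeks off Randomize → Randomize becomes 10 weeks, finish becomes 23.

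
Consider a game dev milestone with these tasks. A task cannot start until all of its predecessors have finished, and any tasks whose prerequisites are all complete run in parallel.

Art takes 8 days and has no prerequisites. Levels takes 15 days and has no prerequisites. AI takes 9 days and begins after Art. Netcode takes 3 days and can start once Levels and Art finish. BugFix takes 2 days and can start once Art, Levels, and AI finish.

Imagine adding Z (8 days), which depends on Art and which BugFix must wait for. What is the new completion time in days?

Originally the plan takes 19 days.
With Z inserted, BugFix now waits for max(Art, Levels, AI, Z).
New critical path: Art→AI→BugFix = 8+9+2 = 19 ⇒ 19 days.

19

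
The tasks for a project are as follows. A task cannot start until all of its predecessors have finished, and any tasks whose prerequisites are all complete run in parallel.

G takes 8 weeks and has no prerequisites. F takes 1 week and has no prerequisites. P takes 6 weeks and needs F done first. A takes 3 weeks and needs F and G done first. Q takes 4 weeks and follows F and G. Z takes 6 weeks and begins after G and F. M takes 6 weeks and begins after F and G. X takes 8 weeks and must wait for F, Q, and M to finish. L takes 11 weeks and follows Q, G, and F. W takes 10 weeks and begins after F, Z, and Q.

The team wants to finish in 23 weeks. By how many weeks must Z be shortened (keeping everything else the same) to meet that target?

1

Current finish: 24 weeks; target: 23.
Z is on every critical path, so each week cut from Z cuts the finish by one (this holds down to a finish of 23).
Need 24 − 23 = 1 week off Z → Z becomes 5 weeks, finish becomes 23.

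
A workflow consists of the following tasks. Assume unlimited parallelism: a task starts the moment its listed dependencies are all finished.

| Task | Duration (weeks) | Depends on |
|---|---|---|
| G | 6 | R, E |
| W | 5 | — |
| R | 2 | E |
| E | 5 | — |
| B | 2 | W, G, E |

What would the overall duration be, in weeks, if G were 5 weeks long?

As given, the longest chain is E→R→G→B = 5+2+6+2 = 15, so the finish is 15 weeks.
G is on the critical path; changing it to 5 makes that path 14 weeks.
That remains the longest chain; total 14 weeks.

14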